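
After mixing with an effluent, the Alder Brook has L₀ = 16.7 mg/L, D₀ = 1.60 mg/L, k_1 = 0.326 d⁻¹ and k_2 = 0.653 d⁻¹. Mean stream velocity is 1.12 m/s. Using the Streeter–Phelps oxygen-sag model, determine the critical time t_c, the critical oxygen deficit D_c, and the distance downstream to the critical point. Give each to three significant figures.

t_c ≈ 1.82 d; D_c ≈ 4.61 mg/L; x_c ≈ 176 km

At the critical point dD/dt = 0, so k_1 L₀ e^(−k_1 t) = k_2 D. Substituting D(t) from the Streeter–Phelps equation and solving for t gives
t_c = ln[(k_2/k_1)(1 − D₀(k_2−k_1)/(k_1 L₀))] / (k_2−k_1).
Here k_2−k_1 = 0.3270 d⁻¹ and 1 − D₀(k_2−k_1)/(k_1 L₀) = 1 − 1.60×0.3270/(0.326×16.7) = 0.9039, so
t_c = ln(2.003 × 0.9039) / 0.3270 = 0.5936 / 0.3270 = 1.815 d.
L(t_c) = L₀ e^(−k_1 t_c) = 16.7 × 0.5533 = 9.240 mg/L, and at the critical point k_2 D_c = k_1 L, so D_c = (0.326/0.653) × 9.240 = 4.613 mg/L.
x_c = v t_c = 1.12 m/s × 1.815 d × 86400 s/d = 175700 m ≈ 176 km.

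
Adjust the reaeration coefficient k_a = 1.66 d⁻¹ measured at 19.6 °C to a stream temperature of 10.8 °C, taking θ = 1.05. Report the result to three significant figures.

k_a(T₂) = k_a(T₁) · θ^(T₂−T₁) = 1.66 × 1.05^(10.8−19.6)
= 1.66 × 1.05^-8.80 = 1.66 × 0.6509 = 1.081 d⁻¹.

k_a ≈ 1.08 d⁻¹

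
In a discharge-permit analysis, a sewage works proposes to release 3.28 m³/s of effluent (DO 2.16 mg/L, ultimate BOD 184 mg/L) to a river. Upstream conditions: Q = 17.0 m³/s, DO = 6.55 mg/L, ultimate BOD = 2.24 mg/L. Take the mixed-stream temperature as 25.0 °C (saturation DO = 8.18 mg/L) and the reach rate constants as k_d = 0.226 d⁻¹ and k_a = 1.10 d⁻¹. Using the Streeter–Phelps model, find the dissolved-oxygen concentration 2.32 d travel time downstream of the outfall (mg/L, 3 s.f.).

Mixed DO = (17.0×6.55 + 3.28×2.16)/(17.0+3.28) = 118.4/20.28 = 5.840 mg/L.
Mixed L₀ = (17.0×2.24 + 3.28×184)/(20.28) = 641.6/20.28 = 31.64 mg/L.
Initial deficit D₀ = C_s − DO₀ = 8.18 − 5.840 = 2.340 mg/L.
D(2.32) = [0.226×31.64/(1.10−0.226)](e^(−0.226×2.32) − e^(−1.10×2.32)) + 2.340 e^(−1.10×2.32)
= 8.181 × (0.5920 − 0.07793) + 2.340 × 0.07793 = 4.388 mg/L.
DO = 8.18 − 4.388 = 3.792 mg/L.

DO ≈ 3.79 mg/L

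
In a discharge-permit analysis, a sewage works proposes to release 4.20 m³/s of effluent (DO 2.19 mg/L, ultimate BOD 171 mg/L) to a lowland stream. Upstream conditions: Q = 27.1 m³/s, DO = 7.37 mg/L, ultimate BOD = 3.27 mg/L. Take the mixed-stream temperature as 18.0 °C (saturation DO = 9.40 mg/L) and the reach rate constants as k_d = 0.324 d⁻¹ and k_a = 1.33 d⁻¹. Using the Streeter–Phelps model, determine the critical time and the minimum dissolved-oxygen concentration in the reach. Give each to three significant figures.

t_c ≈ 1.01 d; minimum DO ≈ 4.87 mg/L

Mixed DO = (27.1×7.37 + 4.20×2.19)/(27.1+4.20) = 208.9/31.30 = 6.675 mg/L.
Mixed L₀ = (27.1×3.27 + 4.20×171)/(31.30) = 806.8/31.30 = 25.78 mg/L.
Initial deficit D₀ = C_s − DO₀ = 9.40 − 6.675 = 2.725 mg/L.
t_c = (1/1.006) ln[(1.33/0.324)(1 − 2.725×1.006/(0.324×25.78))] = 0.9940 × ln(2.758) = 1.008 d.
D_c = (0.324/1.33) × 25.78 × e^(−0.324×1.008) = 0.2436 × 25.78 × 0.7213 = 4.529 mg/L.
Minimum DO = 9.40 − 4.529 = 4.871 mg/L.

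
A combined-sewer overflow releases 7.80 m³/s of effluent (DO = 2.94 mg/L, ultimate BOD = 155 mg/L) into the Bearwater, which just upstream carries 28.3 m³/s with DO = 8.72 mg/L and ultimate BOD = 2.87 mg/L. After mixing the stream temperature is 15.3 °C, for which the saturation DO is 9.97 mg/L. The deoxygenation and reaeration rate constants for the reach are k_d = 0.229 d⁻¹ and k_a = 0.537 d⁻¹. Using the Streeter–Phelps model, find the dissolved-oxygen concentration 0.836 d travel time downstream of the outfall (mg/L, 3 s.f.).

Mixed DO = (28.3×8.72 + 7.80×2.94)/(28.3+7.80) = 269.7/36.10 = 7.471 mg/L.
Mixed L₀ = (28.3×2.87 + 7.80×155)/(36.10) = 1290/36.10 = 35.74 mg/L.
Initial deficit D₀ = C_s − DO₀ = 9.97 − 7.471 = 2.499 mg/L.
D(0.836) = [0.229×35.74/(0.537−0.229)](e^(−0.229×0.836) − e^(−0.537×0.836)) + 2.499 e^(−0.537×0.836)
= 26.57 × (0.8258 − 0.6383) + 2.499 × 0.6383 = 6.576 mg/L.
DO = 9.97 − 6.576 = 3.394 mg/L.

DO ≈ 3.39 mg/L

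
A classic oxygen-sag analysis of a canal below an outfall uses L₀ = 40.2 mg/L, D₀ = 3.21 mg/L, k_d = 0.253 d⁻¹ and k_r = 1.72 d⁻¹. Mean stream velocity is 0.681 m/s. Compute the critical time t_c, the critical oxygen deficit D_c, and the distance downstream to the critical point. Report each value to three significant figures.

t_c ≈ 0.883 d; D_c ≈ 4.73 mg/L; x_c ≈ 51.9 km

t_c = [1/(k_r−k_d)] ln[(k_r/k_d)(1 − D₀(k_r−k_d)/(k_d L₀))]
= [1/(1.72−0.253)] ln[(1.72/0.253)(1 − 3.21×1.467/(0.253×40.2))]
= (1/1.467) ln[6.798 × 0.5370] = 0.6817 × ln(3.651) = 0.6817 × 1.295 = 0.8827 d.
D_c = (k_d/k_r) L₀ e^(−k_d t_c) = (0.253/1.72) × 40.2 × e^(−0.253×0.8827) = 0.1471 × 40.2 × 0.7999 = 4.730 mg/L.
x_c = v t_c = 0.681 m/s × 0.8827 d × 86400 s/d = 51940 m ≈ 51.9 km.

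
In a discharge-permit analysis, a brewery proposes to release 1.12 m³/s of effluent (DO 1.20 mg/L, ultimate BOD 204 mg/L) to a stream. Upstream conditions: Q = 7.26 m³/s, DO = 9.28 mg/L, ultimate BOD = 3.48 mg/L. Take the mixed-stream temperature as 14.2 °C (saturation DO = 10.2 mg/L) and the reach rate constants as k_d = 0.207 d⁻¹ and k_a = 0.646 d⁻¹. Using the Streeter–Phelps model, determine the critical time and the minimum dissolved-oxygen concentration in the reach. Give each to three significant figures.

Mixed DO = (7.26×9.28 + 1.12×1.20)/(7.26+1.12) = 68.72/8.380 = 8.200 mg/L.
Mixed L₀ = (7.26×3.48 + 1.12×204)/(8.380) = 253.7/8.380 = 30.28 mg/L.
Initial deficit D₀ = C_s − DO₀ = 10.2 − 8.200 = 2.000 mg/L.
t_c = (1/0.4390) ln[(0.646/0.207)(1 − 2.000×0.4390/(0.207×30.28))] = 2.278 × ln(2.684) = 2.249 d.
D_c = (0.207/0.646) × 30.28 × e^(−0.207×2.249) = 0.3204 × 30.28 × 0.6278 = 6.092 mg/L.
Minimum DO = 10.2 − 6.092 = 4.108 mg/L.

t_c ≈ 2.25 d; minimum DO ≈ 4.11 mg/L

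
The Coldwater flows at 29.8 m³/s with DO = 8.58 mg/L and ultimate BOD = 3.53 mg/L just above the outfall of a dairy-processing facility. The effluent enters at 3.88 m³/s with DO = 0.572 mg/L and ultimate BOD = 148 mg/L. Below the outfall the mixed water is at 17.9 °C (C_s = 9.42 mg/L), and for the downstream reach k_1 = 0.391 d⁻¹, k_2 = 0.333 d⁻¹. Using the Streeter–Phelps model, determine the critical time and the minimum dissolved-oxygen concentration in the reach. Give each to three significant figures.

Mixed DO = (29.8×8.58 + 3.88×0.572)/(29.8+3.88) = 257.9/33.68 = 7.657 mg/L.
Mixed L₀ = (29.8×3.53 + 3.88×148)/(33.68) = 679.4/33.68 = 20.17 mg/L.
Initial deficit D₀ = C_s − DO₀ = 9.42 − 7.657 = 1.763 mg/L.
t_c = (1/-0.05800) ln[(0.333/0.391)(1 − 1.763×-0.05800/(0.391×20.17))] = -17.24 × ln(0.8627) = 2.546 d.
D_c = (0.391/0.333) × 20.17 × e^(−0.391×2.546) = 1.174 × 20.17 × 0.3695 = 8.752 mg/L.
Minimum DO = 9.42 − 8.752 = 0.6678 mg/L.

t_c ≈ 2.55 d; minimum DO ≈ 0.668 mg/L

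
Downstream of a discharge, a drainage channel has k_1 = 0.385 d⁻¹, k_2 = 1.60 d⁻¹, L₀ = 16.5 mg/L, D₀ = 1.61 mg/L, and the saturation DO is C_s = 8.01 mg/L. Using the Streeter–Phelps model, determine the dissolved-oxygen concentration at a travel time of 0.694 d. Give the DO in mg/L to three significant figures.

DO ≈ 5.20 mg/L

k_1 L₀/(k_2−k_1) = 0.385×16.5/(1.60−0.385) = 6.353/1.215 = 5.228 mg/L.
e^(−k_1 t) = e^(−0.385×0.6940) = 0.7655; e^(−k_2 t) = e^(−1.60×0.6940) = 0.3294.
D = 5.228 × (0.7655 − 0.3294) + 1.61 × 0.3294 = 2.280 + 0.5304 = 2.810 mg/L.
DO = C_s − D = 8.01 − 2.810 = 5.200 mg/L.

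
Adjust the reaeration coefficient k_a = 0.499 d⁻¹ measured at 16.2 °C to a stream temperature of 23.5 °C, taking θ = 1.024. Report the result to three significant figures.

k_a(T₂) = k_a(T₁) · θ^(T₂−T₁) = 0.499 × 1.024^(23.5−16.2)
= 0.499 × 1.024^7.30 = 0.499 × 1.189 = 0.5933 d⁻¹.

k_a ≈ 0.593 d⁻¹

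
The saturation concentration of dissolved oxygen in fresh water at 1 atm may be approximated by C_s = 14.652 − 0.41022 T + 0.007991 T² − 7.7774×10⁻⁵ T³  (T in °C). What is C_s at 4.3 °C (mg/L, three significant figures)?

C_s = 14.652 − 0.41022×4.3 + 0.007991×4.3² − 7.7774×10⁻⁵×4.3³ = 13.03 mg/L.

C_s ≈ 13.0 mg/L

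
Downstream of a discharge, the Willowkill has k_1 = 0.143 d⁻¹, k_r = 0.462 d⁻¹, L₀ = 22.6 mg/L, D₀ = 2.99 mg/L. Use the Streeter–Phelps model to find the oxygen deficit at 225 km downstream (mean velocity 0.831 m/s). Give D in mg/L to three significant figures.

Travel time t = x/v = 225 km / (0.831 m/s) = 225000 m / 0.831 m/s = 270800 s = 3.134 d.
k_1 L₀/(k_r−k_1) = 0.143×22.6/(0.462−0.143) = 3.232/0.3190 = 10.13 mg/L.
e^(−k_1 t) = e^(−0.143×3.134) = 0.6388; e^(−k_r t) = e^(−0.462×3.134) = 0.2351.
D = 10.13 × (0.6388 − 0.2351) + 2.99 × 0.2351 = 4.090 + 0.7029 = 4.793 mg/L.

D ≈ 4.79 mg/L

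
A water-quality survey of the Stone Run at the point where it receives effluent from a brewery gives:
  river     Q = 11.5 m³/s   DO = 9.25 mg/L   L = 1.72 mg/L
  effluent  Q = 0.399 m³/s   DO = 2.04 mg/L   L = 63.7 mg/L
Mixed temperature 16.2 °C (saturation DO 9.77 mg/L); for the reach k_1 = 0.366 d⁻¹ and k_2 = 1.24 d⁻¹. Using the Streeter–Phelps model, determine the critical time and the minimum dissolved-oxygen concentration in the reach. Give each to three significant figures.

Mixed DO = (11.5×9.25 + 0.399×2.04)/(11.5+0.399) = 107.2/11.90 = 9.008 mg/L.
Mixed L₀ = (11.5×1.72 + 0.399×63.7)/(11.90) = 45.20/11.90 = 3.798 mg/L.
Initial deficit D₀ = C_s − DO₀ = 9.77 − 9.008 = 0.7618 mg/L.
t_c = (1/0.8740) ln[(1.24/0.366)(1 − 0.7618×0.8740/(0.366×3.798))] = 1.144 × ln(1.765) = 0.6503 d.
D_c = (0.366/1.24) × 3.798 × e^(−0.366×0.6503) = 0.2952 × 3.798 × 0.7882 = 0.8837 mg/L.
Minimum DO = 9.77 − 0.8837 = 8.886 mg/L.

t_c ≈ 0.650 d; minimum DO ≈ 8.89 mg/L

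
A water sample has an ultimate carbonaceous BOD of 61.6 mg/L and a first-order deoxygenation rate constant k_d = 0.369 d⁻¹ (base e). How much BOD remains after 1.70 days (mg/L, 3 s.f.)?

L ≈ 32.9 mg/L

L_t = L₀ e^(−k_d t) = 61.6 × e^(−0.369×1.70) = 61.6 × 0.5340 = 32.90 mg/L.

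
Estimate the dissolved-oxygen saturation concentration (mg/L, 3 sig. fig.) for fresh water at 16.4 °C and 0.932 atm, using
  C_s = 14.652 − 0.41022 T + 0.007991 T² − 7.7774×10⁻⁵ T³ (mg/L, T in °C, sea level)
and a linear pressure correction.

C_s ≈ 9.07 mg/L

At sea level: C_s = 14.652 − 0.41022×16.4 + 0.007991×16.4² − 7.7774×10⁻⁵×16.4³ = 9.731 mg/L.
Pressure correction: C_s' = 9.731 × 0.932 = 9.069 mg/L.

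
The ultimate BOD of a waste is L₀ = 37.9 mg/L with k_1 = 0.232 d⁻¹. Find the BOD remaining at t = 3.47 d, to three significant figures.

L_t = L₀ e^(−k_1 t) = 37.9 × e^(−0.232×3.47) = 37.9 × 0.4471 = 16.94 mg/L.

L ≈ 16.9 mg/L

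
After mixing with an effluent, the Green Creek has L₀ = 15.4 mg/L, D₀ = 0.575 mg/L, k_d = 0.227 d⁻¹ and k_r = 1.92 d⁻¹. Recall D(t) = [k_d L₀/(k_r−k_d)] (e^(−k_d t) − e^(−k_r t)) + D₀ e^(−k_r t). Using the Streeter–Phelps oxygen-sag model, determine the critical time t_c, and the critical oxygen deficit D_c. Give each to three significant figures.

t_c = [1/(k_r−k_d)] ln[(k_r/k_d)(1 − D₀(k_r−k_d)/(k_d L₀))]
= [1/(1.92−0.227)] ln[(1.92/0.227)(1 − 0.575×1.693/(0.227×15.4))]
= (1/1.693) ln[8.458 × 0.7215] = 0.5907 × ln(6.103) = 0.5907 × 1.809 = 1.068 d.
L(t_c) = L₀ e^(−k_d t_c) = 15.4 × 0.7846 = 12.08 mg/L, and at the critical point k_r D_c = k_d L, so D_c = (0.227/1.92) × 12.08 = 1.429 mg/L.

t_c ≈ 1.07 d; D_c ≈ 1.43 mg/L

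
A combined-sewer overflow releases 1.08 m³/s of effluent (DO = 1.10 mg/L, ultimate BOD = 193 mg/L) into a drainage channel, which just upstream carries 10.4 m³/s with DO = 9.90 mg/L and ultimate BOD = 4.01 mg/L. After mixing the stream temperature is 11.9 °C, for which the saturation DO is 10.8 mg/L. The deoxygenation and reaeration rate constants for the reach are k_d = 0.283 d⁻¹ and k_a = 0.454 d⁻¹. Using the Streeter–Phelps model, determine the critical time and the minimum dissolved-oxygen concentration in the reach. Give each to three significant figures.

Mixed DO = (10.4×9.90 + 1.08×1.10)/(10.4+1.08) = 104.1/11.48 = 9.072 mg/L.
Mixed L₀ = (10.4×4.01 + 1.08×193)/(11.48) = 250.1/11.48 = 21.79 mg/L.
Initial deficit D₀ = C_s − DO₀ = 10.8 − 9.072 = 1.728 mg/L.
t_c = (1/0.1710) ln[(0.454/0.283)(1 − 1.728×0.1710/(0.283×21.79))] = 5.848 × ln(1.527) = 2.477 d.
D_c = (0.283/0.454) × 21.79 × e^(−0.283×2.477) = 0.6233 × 21.79 × 0.4961 = 6.738 mg/L.
Minimum DO = 10.8 − 6.738 = 4.062 mg/L.

t_c ≈ 2.48 d; minimum DO ≈ 4.06 mg/L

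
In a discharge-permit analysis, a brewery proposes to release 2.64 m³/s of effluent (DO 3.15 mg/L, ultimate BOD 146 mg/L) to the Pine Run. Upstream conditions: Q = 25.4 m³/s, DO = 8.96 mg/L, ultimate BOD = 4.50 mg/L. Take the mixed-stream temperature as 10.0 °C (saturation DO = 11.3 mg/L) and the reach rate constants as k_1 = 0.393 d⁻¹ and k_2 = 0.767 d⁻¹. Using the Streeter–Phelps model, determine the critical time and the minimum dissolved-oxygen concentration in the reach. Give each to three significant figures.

t_c ≈ 1.34 d; minimum DO ≈ 5.91 mg/L

Mixed DO = (25.4×8.96 + 2.64×3.15)/(25.4+2.64) = 235.9/28.04 = 8.413 mg/L.
Mixed L₀ = (25.4×4.50 + 2.64×146)/(28.04) = 499.7/28.04 = 17.82 mg/L.
Initial deficit D₀ = C_s − DO₀ = 11.3 − 8.413 = 2.887 mg/L.
t_c = (1/0.3740) ln[(0.767/0.393)(1 − 2.887×0.3740/(0.393×17.82))] = 2.674 × ln(1.651) = 1.340 d.
D_c = (0.393/0.767) × 17.82 × e^(−0.393×1.340) = 0.5124 × 17.82 × 0.5905 = 5.393 mg/L.
Minimum DO = 11.3 − 5.393 = 5.907 mg/L.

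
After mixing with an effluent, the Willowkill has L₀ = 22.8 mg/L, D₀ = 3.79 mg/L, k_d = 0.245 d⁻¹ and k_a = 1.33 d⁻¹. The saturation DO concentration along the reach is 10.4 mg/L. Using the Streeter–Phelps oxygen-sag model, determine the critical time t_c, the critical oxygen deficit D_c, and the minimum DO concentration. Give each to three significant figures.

At the critical point dD/dt = 0, so k_d L₀ e^(−k_d t) = k_a D. Substituting D(t) from the Streeter–Phelps equation and solving for t gives
t_c = ln[(k_a/k_d)(1 − D₀(k_a−k_d)/(k_d L₀))] / (k_a−k_d).
Here k_a−k_d = 1.085 d⁻¹ and 1 − D₀(k_a−k_d)/(k_d L₀) = 1 − 3.79×1.085/(0.245×22.8) = 0.2638, so
t_c = ln(5.429 × 0.2638) / 1.085 = 0.3593 / 1.085 = 0.3311 d.
L(t_c) = L₀ e^(−k_d t_c) = 22.8 × 0.9221 = 21.02 mg/L, and at the critical point k_a D_c = k_d L, so D_c = (0.245/1.33) × 21.02 = 3.873 mg/L.
Minimum DO = C_s − D_c = 10.4 − 3.873 = 6.527 mg/L.

t_c ≈ 0.331 d; D_c ≈ 3.87 mg/L; min DO ≈ 6.53 mg/L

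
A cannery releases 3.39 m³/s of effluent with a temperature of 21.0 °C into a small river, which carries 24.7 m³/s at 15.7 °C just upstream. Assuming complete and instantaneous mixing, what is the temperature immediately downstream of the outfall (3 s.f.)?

Flow-weighted mixing: C = (Q_r C_r + Q_w C_w)/(Q_r + Q_w)
= (24.7×15.7 + 3.39×21.0)/(24.7 + 3.39) = 459.0/28.09 = 16.34 °C.

16.3 °C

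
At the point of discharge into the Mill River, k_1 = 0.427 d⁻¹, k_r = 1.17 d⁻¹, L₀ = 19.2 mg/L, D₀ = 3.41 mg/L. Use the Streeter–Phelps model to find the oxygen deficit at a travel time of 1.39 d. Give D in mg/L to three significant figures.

D ≈ 4.60 mg/L

k_1 L₀/(k_r−k_1) = 0.427×19.2/(1.17−0.427) = 8.198/0.7430 = 11.03 mg/L.
e^(−k_1 t) = e^(−0.427×1.390) = 0.5524; e^(−k_r t) = e^(−1.17×1.390) = 0.1967.
D = 11.03 × (0.5524 − 0.1967) + 3.41 × 0.1967 = 3.925 + 0.6706 = 4.596 mg/L.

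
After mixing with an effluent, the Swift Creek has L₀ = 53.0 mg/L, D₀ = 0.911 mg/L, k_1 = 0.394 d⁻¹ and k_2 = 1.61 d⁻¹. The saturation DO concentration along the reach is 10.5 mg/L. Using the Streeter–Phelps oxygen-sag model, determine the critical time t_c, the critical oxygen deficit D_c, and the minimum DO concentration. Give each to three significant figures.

t_c ≈ 1.11 d; D_c ≈ 8.37 mg/L; min DO ≈ 2.13 mg/L

At the critical point dD/dt = 0, so k_1 L₀ e^(−k_1 t) = k_2 D. Substituting D(t) from the Streeter–Phelps equation and solving for t gives
t_c = ln[(k_2/k_1)(1 − D₀(k_2−k_1)/(k_1 L₀))] / (k_2−k_1).
Here k_2−k_1 = 1.216 d⁻¹ and 1 − D₀(k_2−k_1)/(k_1 L₀) = 1 − 0.911×1.216/(0.394×53.0) = 0.9470, so
t_c = ln(4.086 × 0.9470) / 1.216 = 1.353 / 1.216 = 1.113 d.
L(t_c) = L₀ e^(−k_1 t_c) = 53.0 × 0.6450 = 34.19 mg/L, and at the critical point k_2 D_c = k_1 L, so D_c = (0.394/1.61) × 34.19 = 8.366 mg/L.
Minimum DO = C_s − D_c = 10.5 − 8.366 = 2.134 mg/L.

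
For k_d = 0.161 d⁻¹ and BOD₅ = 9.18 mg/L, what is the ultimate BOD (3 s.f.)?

L₀ ≈ 16.6 mg/L

BOD₅ = L₀(1 − e^(−5k_d)) ⇒ L₀ = BOD₅ / (1 − e^(−5×0.161))
= 9.18 / (1 − 0.4471) = 9.18 / 0.5529 = 16.60 mg/L.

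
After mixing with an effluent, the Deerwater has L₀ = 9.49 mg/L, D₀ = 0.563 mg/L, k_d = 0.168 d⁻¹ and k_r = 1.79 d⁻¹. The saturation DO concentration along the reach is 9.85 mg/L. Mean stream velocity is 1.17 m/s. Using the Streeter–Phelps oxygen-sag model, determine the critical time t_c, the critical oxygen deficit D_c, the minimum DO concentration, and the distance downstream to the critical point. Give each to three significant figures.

With k_r/k_d = 10.65 and 1 − D₀(k_r−k_d)/(k_d L₀) = 0.4272,
t_c = ln(10.65 × 0.4272) / (1.79 − 0.168) = ln(4.552) / 1.622 = 1.516/1.622 = 0.9344 d.
D_c = (k_d/k_r) L₀ e^(−k_d t_c) = (0.168/1.79) × 9.49 × e^(−0.168×0.9344) = 0.09385 × 9.49 × 0.8547 = 0.7613 mg/L.
Minimum DO = C_s − D_c = 9.85 − 0.7613 = 9.089 mg/L.
x_c = v t_c = 1.17 m/s × 0.9344 d × 86400 s/d = 94450 m ≈ 94.5 km.

t_c ≈ 0.934 d; D_c ≈ 0.761 mg/L; min DO ≈ 9.09 mg/L; x_c ≈ 94.5 km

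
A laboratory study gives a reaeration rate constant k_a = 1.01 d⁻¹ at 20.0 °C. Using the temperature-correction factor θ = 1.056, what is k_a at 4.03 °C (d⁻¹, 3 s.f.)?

k_a ≈ 0.423 d⁻¹

k_a(T₂) = k_a(T₁) · θ^(T₂−T₁) = 1.01 × 1.056^(4.03−20.0)
= 1.01 × 1.056^-16.0 = 1.01 × 0.4189 = 0.4231 d⁻¹.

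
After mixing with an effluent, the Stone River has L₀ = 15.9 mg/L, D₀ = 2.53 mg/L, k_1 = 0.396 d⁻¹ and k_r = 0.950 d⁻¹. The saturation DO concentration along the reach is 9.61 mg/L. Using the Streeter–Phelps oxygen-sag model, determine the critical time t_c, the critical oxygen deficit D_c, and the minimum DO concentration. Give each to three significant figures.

t_c ≈ 1.12 d; D_c ≈ 4.25 mg/L; min DO ≈ 5.36 mg/L

At the critical point dD/dt = 0, so k_1 L₀ e^(−k_1 t) = k_r D. Substituting D(t) from the Streeter–Phelps equation and solving for t gives
t_c = ln[(k_r/k_1)(1 − D₀(k_r−k_1)/(k_1 L₀))] / (k_r−k_1).
Here k_r−k_1 = 0.5540 d⁻¹ and 1 − D₀(k_r−k_1)/(k_1 L₀) = 1 − 2.53×0.5540/(0.396×15.9) = 0.7774, so
t_c = ln(2.399 × 0.7774) / 0.5540 = 0.6232 / 0.5540 = 1.125 d.
L(t_c) = L₀ e^(−k_1 t_c) = 15.9 × 0.6405 = 10.18 mg/L, and at the critical point k_r D_c = k_1 L, so D_c = (0.396/0.950) × 10.18 = 4.245 mg/L.
Minimum DO = C_s − D_c = 9.61 − 4.245 = 5.365 mg/L.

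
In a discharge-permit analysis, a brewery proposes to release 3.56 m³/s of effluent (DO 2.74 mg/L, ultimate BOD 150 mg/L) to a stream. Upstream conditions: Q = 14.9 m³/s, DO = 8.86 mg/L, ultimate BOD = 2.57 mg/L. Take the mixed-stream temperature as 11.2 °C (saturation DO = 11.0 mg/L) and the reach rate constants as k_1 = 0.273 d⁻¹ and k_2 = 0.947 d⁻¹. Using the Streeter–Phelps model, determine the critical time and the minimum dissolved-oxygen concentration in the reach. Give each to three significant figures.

t_c ≈ 1.39 d; minimum DO ≈ 4.88 mg/L

Mixed DO = (14.9×8.86 + 3.56×2.74)/(14.9+3.56) = 141.8/18.46 = 7.680 mg/L.
Mixed L₀ = (14.9×2.57 + 3.56×150)/(18.46) = 572.3/18.46 = 31.00 mg/L.
Initial deficit D₀ = C_s − DO₀ = 11.0 − 7.680 = 3.320 mg/L.
t_c = (1/0.6740) ln[(0.947/0.273)(1 − 3.320×0.6740/(0.273×31.00))] = 1.484 × ln(2.552) = 1.390 d.
D_c = (0.273/0.947) × 31.00 × e^(−0.273×1.390) = 0.2883 × 31.00 × 0.6843 = 6.115 mg/L.
Minimum DO = 11.0 − 6.115 = 4.885 mg/L.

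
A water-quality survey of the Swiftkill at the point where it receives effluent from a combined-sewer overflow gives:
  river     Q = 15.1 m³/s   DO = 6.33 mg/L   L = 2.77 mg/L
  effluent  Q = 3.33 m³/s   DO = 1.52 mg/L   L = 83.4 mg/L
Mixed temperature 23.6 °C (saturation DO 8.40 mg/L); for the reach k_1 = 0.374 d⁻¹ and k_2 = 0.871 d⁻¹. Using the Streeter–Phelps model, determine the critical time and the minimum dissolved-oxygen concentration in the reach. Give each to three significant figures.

t_c ≈ 1.19 d; minimum DO ≈ 3.62 mg/L

Mixed DO = (15.1×6.33 + 3.33×1.52)/(15.1+3.33) = 100.6/18.43 = 5.461 mg/L.
Mixed L₀ = (15.1×2.77 + 3.33×83.4)/(18.43) = 319.5/18.43 = 17.34 mg/L.
Initial deficit D₀ = C_s − DO₀ = 8.40 − 5.461 = 2.939 mg/L.
t_c = (1/0.4970) ln[(0.871/0.374)(1 − 2.939×0.4970/(0.374×17.34))] = 2.012 × ln(1.804) = 1.187 d.
D_c = (0.374/0.871) × 17.34 × e^(−0.374×1.187) = 0.4294 × 17.34 × 0.6414 = 4.775 mg/L.
Minimum DO = 8.40 − 4.775 = 3.625 mg/L.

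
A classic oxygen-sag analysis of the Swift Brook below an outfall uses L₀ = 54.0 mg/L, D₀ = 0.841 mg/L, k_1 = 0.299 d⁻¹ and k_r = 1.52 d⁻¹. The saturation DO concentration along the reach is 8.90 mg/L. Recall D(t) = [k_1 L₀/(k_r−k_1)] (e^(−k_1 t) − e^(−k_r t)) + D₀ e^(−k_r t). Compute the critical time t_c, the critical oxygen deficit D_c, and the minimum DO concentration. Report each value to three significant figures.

With k_r/k_1 = 5.084 and 1 − D₀(k_r−k_1)/(k_1 L₀) = 0.9364,
t_c = ln(5.084 × 0.9364) / (1.52 − 0.299) = ln(4.760) / 1.221 = 1.560/1.221 = 1.278 d.
D_c = (k_1/k_r) L₀ e^(−k_1 t_c) = (0.299/1.52) × 54.0 × e^(−0.299×1.278) = 0.1967 × 54.0 × 0.6824 = 7.249 mg/L.
Minimum DO = C_s − D_c = 8.90 − 7.249 = 1.651 mg/L.

t_c ≈ 1.28 d; D_c ≈ 7.25 mg/L; min DO ≈ 1.65 mg/L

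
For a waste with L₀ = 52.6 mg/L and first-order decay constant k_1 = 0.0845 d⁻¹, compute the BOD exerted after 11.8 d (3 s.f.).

y_t = L₀(1 − e^(−k_1 t)) = 52.6 × (1 − e^(−0.0845×11.8))
= 52.6 × (1 − 0.3689) = 52.6 × 0.6311 = 33.19 mg/L.

y ≈ 33.2 mg/L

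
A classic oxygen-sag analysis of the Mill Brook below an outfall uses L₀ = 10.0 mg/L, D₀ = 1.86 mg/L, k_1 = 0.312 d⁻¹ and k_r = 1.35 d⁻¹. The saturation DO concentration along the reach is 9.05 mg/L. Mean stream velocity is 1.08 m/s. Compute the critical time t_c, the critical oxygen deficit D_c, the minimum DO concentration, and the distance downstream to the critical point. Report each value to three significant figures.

At the critical point dD/dt = 0, so k_1 L₀ e^(−k_1 t) = k_r D. Substituting D(t) from the Streeter–Phelps equation and solving for t gives
t_c = ln[(k_r/k_1)(1 − D₀(k_r−k_1)/(k_1 L₀))] / (k_r−k_1).
Here k_r−k_1 = 1.038 d⁻¹ and 1 − D₀(k_r−k_1)/(k_1 L₀) = 1 − 1.86×1.038/(0.312×10.0) = 0.3812, so
t_c = ln(4.327 × 0.3812) / 1.038 = 0.5004 / 1.038 = 0.4821 d.
D_c = (k_1/k_r) L₀ e^(−k_1 t_c) = (0.312/1.35) × 10.0 × e^(−0.312×0.4821) = 0.2311 × 10.0 × 0.8604 = 1.988 mg/L.
Minimum DO = C_s − D_c = 9.05 − 1.988 = 7.062 mg/L.
x_c = v t_c = 1.08 m/s × 0.4821 d × 86400 s/d = 44980 m ≈ 45.0 km.

t_c ≈ 0.482 d; D_c ≈ 1.99 mg/L; min DO ≈ 7.06 mg/L; x_c ≈ 45.0 km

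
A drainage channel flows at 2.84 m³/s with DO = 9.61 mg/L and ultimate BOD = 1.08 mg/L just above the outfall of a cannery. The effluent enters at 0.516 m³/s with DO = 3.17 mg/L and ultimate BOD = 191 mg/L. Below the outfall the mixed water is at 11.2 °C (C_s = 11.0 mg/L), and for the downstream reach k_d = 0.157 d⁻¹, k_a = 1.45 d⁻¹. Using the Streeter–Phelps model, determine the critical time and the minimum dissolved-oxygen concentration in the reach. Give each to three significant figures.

Mixed DO = (2.84×9.61 + 0.516×3.17)/(2.84+0.516) = 28.93/3.356 = 8.620 mg/L.
Mixed L₀ = (2.84×1.08 + 0.516×191)/(3.356) = 101.6/3.356 = 30.28 mg/L.
Initial deficit D₀ = C_s − DO₀ = 11.0 − 8.620 = 2.380 mg/L.
t_c = (1/1.293) ln[(1.45/0.157)(1 − 2.380×1.293/(0.157×30.28))] = 0.7734 × ln(3.257) = 0.9132 d.
D_c = (0.157/1.45) × 30.28 × e^(−0.157×0.9132) = 0.1083 × 30.28 × 0.8664 = 2.841 mg/L.
Minimum DO = 11.0 − 2.841 = 8.159 mg/L.

t_c ≈ 0.913 d; minimum DO ≈ 8.16 mg/L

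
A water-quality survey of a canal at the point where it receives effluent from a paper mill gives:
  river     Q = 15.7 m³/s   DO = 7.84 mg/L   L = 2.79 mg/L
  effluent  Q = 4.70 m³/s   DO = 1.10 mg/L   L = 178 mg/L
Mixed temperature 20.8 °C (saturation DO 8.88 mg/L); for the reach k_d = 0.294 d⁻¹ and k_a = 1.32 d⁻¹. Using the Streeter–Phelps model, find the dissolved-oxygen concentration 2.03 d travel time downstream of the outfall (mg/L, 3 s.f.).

Mixed DO = (15.7×7.84 + 4.70×1.10)/(15.7+4.70) = 128.3/20.40 = 6.287 mg/L.
Mixed L₀ = (15.7×2.79 + 4.70×178)/(20.40) = 880.4/20.40 = 43.16 mg/L.
Initial deficit D₀ = C_s − DO₀ = 8.88 − 6.287 = 2.593 mg/L.
D(2.03) = [0.294×43.16/(1.32−0.294)](e^(−0.294×2.03) − e^(−1.32×2.03)) + 2.593 e^(−1.32×2.03)
= 12.37 × (0.5506 − 0.06859) + 2.593 × 0.06859 = 6.138 mg/L.
DO = 8.88 − 6.138 = 2.742 mg/L.

DO ≈ 2.74 mg/L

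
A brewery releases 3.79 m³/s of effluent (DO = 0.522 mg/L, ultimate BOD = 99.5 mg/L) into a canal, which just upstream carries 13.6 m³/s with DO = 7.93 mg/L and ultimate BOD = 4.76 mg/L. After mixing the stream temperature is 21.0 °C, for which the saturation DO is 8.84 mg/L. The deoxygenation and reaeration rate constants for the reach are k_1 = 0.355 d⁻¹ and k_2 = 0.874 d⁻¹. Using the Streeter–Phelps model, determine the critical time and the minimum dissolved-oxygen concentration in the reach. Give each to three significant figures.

t_c ≈ 1.43 d; minimum DO ≈ 2.64 mg/L

Mixed DO = (13.6×7.93 + 3.79×0.522)/(13.6+3.79) = 109.8/17.39 = 6.315 mg/L.
Mixed L₀ = (13.6×4.76 + 3.79×99.5)/(17.39) = 441.8/17.39 = 25.41 mg/L.
Initial deficit D₀ = C_s − DO₀ = 8.84 − 6.315 = 2.525 mg/L.
t_c = (1/0.5190) ln[(0.874/0.355)(1 − 2.525×0.5190/(0.355×25.41))] = 1.927 × ln(2.104) = 1.434 d.
D_c = (0.355/0.874) × 25.41 × e^(−0.355×1.434) = 0.4062 × 25.41 × 0.6012 = 6.204 mg/L.
Minimum DO = 8.84 − 6.204 = 2.636 mg/L.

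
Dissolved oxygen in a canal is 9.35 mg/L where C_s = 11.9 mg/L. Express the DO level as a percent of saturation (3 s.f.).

% saturation = C/C_s × 100 = 9.35/11.9 × 100 = 78.6 %.

78.6 % saturation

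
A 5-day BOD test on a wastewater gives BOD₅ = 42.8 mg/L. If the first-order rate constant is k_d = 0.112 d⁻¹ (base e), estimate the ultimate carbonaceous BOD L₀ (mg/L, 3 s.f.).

L₀ ≈ 99.8 mg/L

BOD₅ = L₀(1 − e^(−5k_d)) ⇒ L₀ = BOD₅ / (1 − e^(−5×0.112))
= 42.8 / (1 − 0.5712) = 42.8 / 0.4288 = 99.82 mg/L.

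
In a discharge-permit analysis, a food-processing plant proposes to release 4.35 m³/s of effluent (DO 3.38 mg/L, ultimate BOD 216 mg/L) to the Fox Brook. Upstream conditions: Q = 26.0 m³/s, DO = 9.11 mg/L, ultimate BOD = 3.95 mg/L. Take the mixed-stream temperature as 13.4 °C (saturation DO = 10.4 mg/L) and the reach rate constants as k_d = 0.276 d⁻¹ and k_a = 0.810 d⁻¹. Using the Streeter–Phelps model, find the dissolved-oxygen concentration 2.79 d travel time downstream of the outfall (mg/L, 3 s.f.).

Mixed DO = (26.0×9.11 + 4.35×3.38)/(26.0+4.35) = 251.6/30.35 = 8.289 mg/L.
Mixed L₀ = (26.0×3.95 + 4.35×216)/(30.35) = 1042/30.35 = 34.34 mg/L.
Initial deficit D₀ = C_s − DO₀ = 10.4 − 8.289 = 2.111 mg/L.
D(2.79) = [0.276×34.34/(0.810−0.276)](e^(−0.276×2.79) − e^(−0.810×2.79)) + 2.111 e^(−0.810×2.79)
= 17.75 × (0.4630 − 0.1044) + 2.111 × 0.1044 = 6.586 mg/L.
DO = 10.4 − 6.586 = 3.814 mg/L.

DO ≈ 3.81 mg/L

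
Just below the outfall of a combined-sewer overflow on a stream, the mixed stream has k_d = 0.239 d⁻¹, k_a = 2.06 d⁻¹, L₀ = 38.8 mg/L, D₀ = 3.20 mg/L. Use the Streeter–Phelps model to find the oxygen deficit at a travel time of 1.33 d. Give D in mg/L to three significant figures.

D ≈ 3.58 mg/L

k_d L₀/(k_a−k_d) = 0.239×38.8/(2.06−0.239) = 9.273/1.821 = 5.092 mg/L.
e^(−k_d t) = e^(−0.239×1.330) = 0.7277; e^(−k_a t) = e^(−2.06×1.330) = 0.06458.
D = 5.092 × (0.7277 − 0.06458) + 3.20 × 0.06458 = 3.377 + 0.2067 = 3.583 mg/L.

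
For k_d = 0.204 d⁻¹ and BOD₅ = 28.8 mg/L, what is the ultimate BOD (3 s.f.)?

BOD₅ = L₀(1 − e^(−5k_d)) ⇒ L₀ = BOD₅ / (1 − e^(−5×0.204))
= 28.8 / (1 − 0.3606) = 28.8 / 0.6394 = 45.04 mg/L.

L₀ ≈ 45.0 mg/L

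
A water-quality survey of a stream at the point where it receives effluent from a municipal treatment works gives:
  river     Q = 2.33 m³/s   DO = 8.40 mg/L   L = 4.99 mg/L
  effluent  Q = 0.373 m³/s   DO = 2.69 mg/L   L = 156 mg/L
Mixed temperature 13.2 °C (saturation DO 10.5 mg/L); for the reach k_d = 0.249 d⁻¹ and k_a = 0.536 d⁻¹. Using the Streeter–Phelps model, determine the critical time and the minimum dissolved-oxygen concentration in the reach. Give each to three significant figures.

t_c ≈ 2.19 d; minimum DO ≈ 3.55 mg/L

Mixed DO = (2.33×8.40 + 0.373×2.69)/(2.33+0.373) = 20.58/2.703 = 7.612 mg/L.
Mixed L₀ = (2.33×4.99 + 0.373×156)/(2.703) = 69.81/2.703 = 25.83 mg/L.
Initial deficit D₀ = C_s − DO₀ = 10.5 − 7.612 = 2.888 mg/L.
t_c = (1/0.2870) ln[(0.536/0.249)(1 − 2.888×0.2870/(0.249×25.83))] = 3.484 × ln(1.875) = 2.191 d.
D_c = (0.249/0.536) × 25.83 × e^(−0.249×2.191) = 0.4646 × 25.83 × 0.5796 = 6.954 mg/L.
Minimum DO = 10.5 − 6.954 = 3.546 mg/L.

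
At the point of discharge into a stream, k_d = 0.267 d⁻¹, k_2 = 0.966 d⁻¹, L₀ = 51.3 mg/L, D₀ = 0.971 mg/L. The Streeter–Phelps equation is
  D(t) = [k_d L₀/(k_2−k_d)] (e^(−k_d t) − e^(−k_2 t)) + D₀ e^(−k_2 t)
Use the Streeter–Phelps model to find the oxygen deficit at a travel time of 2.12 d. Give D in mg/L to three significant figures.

D ≈ 8.72 mg/L

k_d L₀/(k_2−k_d) = 0.267×51.3/(0.966−0.267) = 13.70/0.6990 = 19.60 mg/L.
e^(−k_d t) = e^(−0.267×2.120) = 0.5678; e^(−k_2 t) = e^(−0.966×2.120) = 0.1290.
D = 19.60 × (0.5678 − 0.1290) + 0.971 × 0.1290 = 8.598 + 0.1253 = 8.723 mg/L.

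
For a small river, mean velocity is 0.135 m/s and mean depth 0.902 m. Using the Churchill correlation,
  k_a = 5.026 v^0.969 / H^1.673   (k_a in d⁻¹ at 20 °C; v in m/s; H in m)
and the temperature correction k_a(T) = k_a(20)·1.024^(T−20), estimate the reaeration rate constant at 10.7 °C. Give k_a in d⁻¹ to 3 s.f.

k_a(20) = 5.026 × 0.135^0.969 / 0.902^1.673 = 5.026 × 0.1436 / 0.8415 = 0.8579 d⁻¹.
k_a(10.7) = 0.8579 × 1.024^(10.7−20) = 0.8579 × 0.8021 = 0.6881 d⁻¹.

k_a ≈ 0.688 d⁻¹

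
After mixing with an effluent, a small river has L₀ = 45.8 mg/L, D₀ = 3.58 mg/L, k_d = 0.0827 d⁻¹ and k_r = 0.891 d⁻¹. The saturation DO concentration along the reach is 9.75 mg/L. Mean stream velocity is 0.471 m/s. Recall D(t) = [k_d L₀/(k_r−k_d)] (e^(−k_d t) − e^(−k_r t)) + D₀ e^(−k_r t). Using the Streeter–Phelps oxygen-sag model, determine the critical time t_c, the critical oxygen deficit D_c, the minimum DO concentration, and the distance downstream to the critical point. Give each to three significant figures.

With k_r/k_d = 10.77 and 1 − D₀(k_r−k_d)/(k_d L₀) = 0.2360,
t_c = ln(10.77 × 0.2360) / (0.891 − 0.0827) = ln(2.543) / 0.8083 = 0.9333/0.8083 = 1.155 d.
L(t_c) = L₀ e^(−k_d t_c) = 45.8 × 0.9089 = 41.63 mg/L, and at the critical point k_r D_c = k_d L, so D_c = (0.0827/0.891) × 41.63 = 3.864 mg/L.
Minimum DO = C_s − D_c = 9.75 − 3.864 = 5.886 mg/L.
x_c = v t_c = 0.471 m/s × 1.155 d × 86400 s/d = 46990 m ≈ 47.0 km.

t_c ≈ 1.15 d; D_c ≈ 3.86 mg/L; min DO ≈ 5.89 mg/L; x_c ≈ 47.0 km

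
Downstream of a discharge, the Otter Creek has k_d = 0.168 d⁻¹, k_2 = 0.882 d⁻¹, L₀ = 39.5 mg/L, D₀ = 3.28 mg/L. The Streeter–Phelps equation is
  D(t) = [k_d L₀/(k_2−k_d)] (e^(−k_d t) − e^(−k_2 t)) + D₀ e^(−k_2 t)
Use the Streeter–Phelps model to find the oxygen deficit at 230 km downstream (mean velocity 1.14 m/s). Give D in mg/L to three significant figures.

D ≈ 5.51 mg/L

Travel time t = x/v = 230 km / (1.14 m/s) = 230000 m / 1.14 m/s = 201800 s = 2.335 d.
k_d L₀/(k_2−k_d) = 0.168×39.5/(0.882−0.168) = 6.636/0.7140 = 9.294 mg/L.
e^(−k_d t) = e^(−0.168×2.335) = 0.6755; e^(−k_2 t) = e^(−0.882×2.335) = 0.1275.
D = 9.294 × (0.6755 − 0.1275) + 3.28 × 0.1275 = 5.093 + 0.4182 = 5.511 mg/L.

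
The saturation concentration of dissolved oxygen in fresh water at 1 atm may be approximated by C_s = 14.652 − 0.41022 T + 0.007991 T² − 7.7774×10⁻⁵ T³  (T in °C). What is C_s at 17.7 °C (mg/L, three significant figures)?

C_s = 14.652 − 0.41022×17.7 + 0.007991×17.7² − 7.7774×10⁻⁵×17.7³ = 9.463 mg/L.

C_s ≈ 9.46 mg/L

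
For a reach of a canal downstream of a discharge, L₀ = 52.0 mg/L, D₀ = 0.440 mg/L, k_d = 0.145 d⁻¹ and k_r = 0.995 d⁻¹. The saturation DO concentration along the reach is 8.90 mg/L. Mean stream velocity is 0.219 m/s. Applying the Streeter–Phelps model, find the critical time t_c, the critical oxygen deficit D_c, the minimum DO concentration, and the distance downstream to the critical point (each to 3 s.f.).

t_c ≈ 2.21 d; D_c ≈ 5.50 mg/L; min DO ≈ 3.40 mg/L; x_c ≈ 41.7 km

At the critical point dD/dt = 0, so k_d L₀ e^(−k_d t) = k_r D. Substituting D(t) from the Streeter–Phelps equation and solving for t gives
t_c = ln[(k_r/k_d)(1 − D₀(k_r−k_d)/(k_d L₀))] / (k_r−k_d).
Here k_r−k_d = 0.8500 d⁻¹ and 1 − D₀(k_r−k_d)/(k_d L₀) = 1 − 0.440×0.8500/(0.145×52.0) = 0.9504, so
t_c = ln(6.862 × 0.9504) / 0.8500 = 1.875 / 0.8500 = 2.206 d.
L(t_c) = L₀ e^(−k_d t_c) = 52.0 × 0.7262 = 37.76 mg/L, and at the critical point k_r D_c = k_d L, so D_c = (0.145/0.995) × 37.76 = 5.503 mg/L.
Minimum DO = C_s − D_c = 8.90 − 5.503 = 3.397 mg/L.
x_c = v t_c = 0.219 m/s × 2.206 d × 86400 s/d = 41740 m ≈ 41.7 km.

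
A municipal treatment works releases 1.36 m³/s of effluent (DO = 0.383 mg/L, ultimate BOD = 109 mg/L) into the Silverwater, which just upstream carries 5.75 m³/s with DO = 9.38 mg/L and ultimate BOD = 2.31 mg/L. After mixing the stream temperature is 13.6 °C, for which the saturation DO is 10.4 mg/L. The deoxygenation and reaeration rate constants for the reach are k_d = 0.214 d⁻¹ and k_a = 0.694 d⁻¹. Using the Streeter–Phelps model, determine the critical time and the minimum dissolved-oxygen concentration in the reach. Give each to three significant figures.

t_c ≈ 1.79 d; minimum DO ≈ 5.63 mg/L

Mixed DO = (5.75×9.38 + 1.36×0.383)/(5.75+1.36) = 54.46/7.110 = 7.659 mg/L.
Mixed L₀ = (5.75×2.31 + 1.36×109)/(7.110) = 161.5/7.110 = 22.72 mg/L.
Initial deficit D₀ = C_s − DO₀ = 10.4 − 7.659 = 2.741 mg/L.
t_c = (1/0.4800) ln[(0.694/0.214)(1 − 2.741×0.4800/(0.214×22.72))] = 2.083 × ln(2.365) = 1.794 d.
D_c = (0.214/0.694) × 22.72 × e^(−0.214×1.794) = 0.3084 × 22.72 × 0.6812 = 4.772 mg/L.
Minimum DO = 10.4 − 4.772 = 5.628 mg/L.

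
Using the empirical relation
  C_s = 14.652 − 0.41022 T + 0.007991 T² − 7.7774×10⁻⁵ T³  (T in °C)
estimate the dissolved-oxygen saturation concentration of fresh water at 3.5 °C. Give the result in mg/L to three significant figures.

C_s ≈ 13.3 mg/L

C_s = 14.652 − 0.41022×3.5 + 0.007991×3.5² − 7.7774×10⁻⁵×3.5³ = 13.31 mg/L.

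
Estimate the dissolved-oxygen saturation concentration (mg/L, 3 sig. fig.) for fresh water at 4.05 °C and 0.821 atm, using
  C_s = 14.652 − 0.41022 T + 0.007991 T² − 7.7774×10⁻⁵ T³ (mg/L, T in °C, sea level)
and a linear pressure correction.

At sea level: C_s = 14.652 − 0.41022×4.05 + 0.007991×4.05² − 7.7774×10⁻⁵×4.05³ = 13.12 mg/L.
Pressure correction: C_s' = 13.12 × 0.821 = 10.77 mg/L.

C_s ≈ 10.8 mg/L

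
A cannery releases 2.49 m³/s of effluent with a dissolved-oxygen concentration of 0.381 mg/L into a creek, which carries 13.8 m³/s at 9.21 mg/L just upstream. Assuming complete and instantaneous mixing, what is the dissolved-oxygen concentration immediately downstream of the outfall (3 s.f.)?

Flow-weighted mixing: C = (Q_r C_r + Q_w C_w)/(Q_r + Q_w)
= (13.8×9.21 + 2.49×0.381)/(13.8 + 2.49) = 128.0/16.29 = 7.860 mg/L.

7.86 mg/L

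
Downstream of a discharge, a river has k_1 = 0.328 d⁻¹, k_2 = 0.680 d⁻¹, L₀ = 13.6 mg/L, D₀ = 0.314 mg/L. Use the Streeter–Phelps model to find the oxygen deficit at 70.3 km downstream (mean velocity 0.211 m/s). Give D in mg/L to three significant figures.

Travel time t = x/v = 70.3 km / (0.211 m/s) = 70300 m / 0.211 m/s = 333200 s = 3.856 d.
k_1 L₀/(k_2−k_1) = 0.328×13.6/(0.680−0.328) = 4.461/0.3520 = 12.67 mg/L.
e^(−k_1 t) = e^(−0.328×3.856) = 0.2823; e^(−k_2 t) = e^(−0.680×3.856) = 0.07264.
D = 12.67 × (0.2823 − 0.07264) + 0.314 × 0.07264 = 2.657 + 0.02281 = 2.680 mg/L.

D ≈ 2.68 mg/L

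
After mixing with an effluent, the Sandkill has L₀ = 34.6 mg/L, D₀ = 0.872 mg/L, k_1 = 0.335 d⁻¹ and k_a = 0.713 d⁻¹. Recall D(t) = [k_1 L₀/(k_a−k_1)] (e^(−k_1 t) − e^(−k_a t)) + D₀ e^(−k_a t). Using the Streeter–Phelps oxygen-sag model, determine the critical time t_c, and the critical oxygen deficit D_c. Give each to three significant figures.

t_c = [1/(k_a−k_1)] ln[(k_a/k_1)(1 − D₀(k_a−k_1)/(k_1 L₀))]
= [1/(0.713−0.335)] ln[(0.713/0.335)(1 − 0.872×0.3780/(0.335×34.6))]
= (1/0.3780) ln[2.128 × 0.9716] = 2.646 × ln(2.068) = 2.646 × 0.7265 = 1.922 d.
D_c = (k_1/k_a) L₀ e^(−k_1 t_c) = (0.335/0.713) × 34.6 × e^(−0.335×1.922) = 0.4698 × 34.6 × 0.5253 = 8.539 mg/L.

t_c ≈ 1.92 d; D_c ≈ 8.54 mg/L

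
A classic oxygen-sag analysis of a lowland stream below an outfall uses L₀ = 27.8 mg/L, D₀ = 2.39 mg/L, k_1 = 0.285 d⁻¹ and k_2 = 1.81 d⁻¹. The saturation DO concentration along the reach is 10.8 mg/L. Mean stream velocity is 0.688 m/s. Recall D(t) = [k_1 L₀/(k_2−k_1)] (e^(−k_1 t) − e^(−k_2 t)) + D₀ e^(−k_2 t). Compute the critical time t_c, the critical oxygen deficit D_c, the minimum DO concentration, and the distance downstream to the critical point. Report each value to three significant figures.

t_c ≈ 0.808 d; D_c ≈ 3.48 mg/L; min DO ≈ 7.32 mg/L; x_c ≈ 48.0 km

With k_2/k_1 = 6.351 and 1 − D₀(k_2−k_1)/(k_1 L₀) = 0.5400,
t_c = ln(6.351 × 0.5400) / (1.81 − 0.285) = ln(3.429) / 1.525 = 1.232/1.525 = 0.8081 d.
D_c = (k_1/k_2) L₀ e^(−k_1 t_c) = (0.285/1.81) × 27.8 × e^(−0.285×0.8081) = 0.1575 × 27.8 × 0.7943 = 3.477 mg/L.
Minimum DO = C_s − D_c = 10.8 − 3.477 = 7.323 mg/L.
x_c = v t_c = 0.688 m/s × 0.8081 d × 86400 s/d = 48040 m ≈ 48.0 km.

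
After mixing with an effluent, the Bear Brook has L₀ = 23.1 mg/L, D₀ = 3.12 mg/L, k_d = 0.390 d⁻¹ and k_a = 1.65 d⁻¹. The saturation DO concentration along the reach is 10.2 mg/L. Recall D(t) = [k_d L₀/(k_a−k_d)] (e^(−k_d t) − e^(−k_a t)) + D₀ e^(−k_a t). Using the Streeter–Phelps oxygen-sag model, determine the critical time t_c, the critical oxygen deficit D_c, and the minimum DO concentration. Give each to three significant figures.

At the critical point dD/dt = 0, so k_d L₀ e^(−k_d t) = k_a D. Substituting D(t) from the Streeter–Phelps equation and solving for t gives
t_c = ln[(k_a/k_d)(1 − D₀(k_a−k_d)/(k_d L₀))] / (k_a−k_d).
Here k_a−k_d = 1.260 d⁻¹ and 1 − D₀(k_a−k_d)/(k_d L₀) = 1 − 3.12×1.260/(0.390×23.1) = 0.5636, so
t_c = ln(4.231 × 0.5636) / 1.260 = 0.8690 / 1.260 = 0.6897 d.
L(t_c) = L₀ e^(−k_d t_c) = 23.1 × 0.7642 = 17.65 mg/L, and at the critical point k_a D_c = k_d L, so D_c = (0.390/1.65) × 17.65 = 4.172 mg/L.
Minimum DO = C_s − D_c = 10.2 − 4.172 = 6.028 mg/L.

t_c ≈ 0.690 d; D_c ≈ 4.17 mg/L; min DO ≈ 6.03 mg/L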